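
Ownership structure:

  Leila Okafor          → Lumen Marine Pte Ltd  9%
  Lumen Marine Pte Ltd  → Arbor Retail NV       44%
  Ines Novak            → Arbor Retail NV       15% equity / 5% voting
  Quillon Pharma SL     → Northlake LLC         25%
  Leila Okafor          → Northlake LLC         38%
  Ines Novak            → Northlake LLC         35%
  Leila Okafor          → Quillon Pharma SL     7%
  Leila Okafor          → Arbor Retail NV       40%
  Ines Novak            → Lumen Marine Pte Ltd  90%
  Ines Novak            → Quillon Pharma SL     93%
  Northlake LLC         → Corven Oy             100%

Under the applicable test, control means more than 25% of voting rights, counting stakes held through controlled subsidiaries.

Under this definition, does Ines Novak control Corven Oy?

Yes

Ines holds 93% of Quillon, so Ines controls Quillon.
Quillon and Ines together hold 25% + 35% = 60% of Northlake, so Ines controls Northlake.
Northlake holds 100% of Corven, so Ines controls Corven.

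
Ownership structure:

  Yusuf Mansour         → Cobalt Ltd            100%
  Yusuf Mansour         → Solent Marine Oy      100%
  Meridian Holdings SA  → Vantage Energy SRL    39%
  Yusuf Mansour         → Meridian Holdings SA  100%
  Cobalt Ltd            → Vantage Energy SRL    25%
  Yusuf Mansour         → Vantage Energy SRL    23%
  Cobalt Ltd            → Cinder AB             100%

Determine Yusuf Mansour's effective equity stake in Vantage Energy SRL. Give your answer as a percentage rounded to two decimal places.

87.00%

Yusuf reaches Vantage along 3 paths.
Via Cobalt: 100% × 25% = 25%.
Via Meridian: 100% × 39% = 39%.
Direct stake: 23% = 23%.
Total: 25% + 39% + 23% = 87%.
Rounded: 87.00%.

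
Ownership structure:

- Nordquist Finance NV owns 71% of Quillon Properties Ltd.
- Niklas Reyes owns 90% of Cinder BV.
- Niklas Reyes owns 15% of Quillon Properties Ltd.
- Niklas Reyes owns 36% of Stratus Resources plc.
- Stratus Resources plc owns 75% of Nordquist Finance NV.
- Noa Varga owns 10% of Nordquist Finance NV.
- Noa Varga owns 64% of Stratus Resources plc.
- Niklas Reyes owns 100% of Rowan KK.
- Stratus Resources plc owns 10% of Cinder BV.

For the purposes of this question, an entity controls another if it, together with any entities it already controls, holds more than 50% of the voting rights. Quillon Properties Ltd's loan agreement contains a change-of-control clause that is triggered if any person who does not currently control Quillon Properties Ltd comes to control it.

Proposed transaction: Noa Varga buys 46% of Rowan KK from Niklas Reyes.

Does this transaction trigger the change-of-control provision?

No

The purchase adds only to Noa's holdings (Niklas's stake shrinks), so Noa is the only person who could newly come to control Quillon.
Noa holds 64% of Stratus, so Noa controls Stratus.
Stratus and Noa together hold 75% + 10% = 85% of Nordquist, so Noa controls Nordquist.
Nordquist holds 71% of Quillon, so Noa controls Quillon.
So Noa already controls Quillon before the transaction.
After the purchase, Noa holds 46% of Rowan directly, and Niklas's stake falls to 54%.
Noa controlled Quillon already, so this is not a new person acquiring control; every other person's position is unchanged or reduced.
No new person acquires control, so the clause is not triggered.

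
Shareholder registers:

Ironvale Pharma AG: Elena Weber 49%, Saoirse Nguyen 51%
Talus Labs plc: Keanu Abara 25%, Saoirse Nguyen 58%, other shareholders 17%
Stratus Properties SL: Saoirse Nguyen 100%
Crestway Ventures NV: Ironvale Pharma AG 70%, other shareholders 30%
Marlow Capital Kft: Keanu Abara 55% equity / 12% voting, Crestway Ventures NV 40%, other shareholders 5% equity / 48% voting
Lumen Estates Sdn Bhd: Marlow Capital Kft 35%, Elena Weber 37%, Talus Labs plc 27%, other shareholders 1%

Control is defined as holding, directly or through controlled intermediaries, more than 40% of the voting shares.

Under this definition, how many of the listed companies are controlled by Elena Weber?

Elena holds 49% of Ironvale, so Elena controls Ironvale.
Ironvale holds 70% of Crestway, so Elena controls Crestway.
No other company's threshold is met.
Elena controls 2 companies.

2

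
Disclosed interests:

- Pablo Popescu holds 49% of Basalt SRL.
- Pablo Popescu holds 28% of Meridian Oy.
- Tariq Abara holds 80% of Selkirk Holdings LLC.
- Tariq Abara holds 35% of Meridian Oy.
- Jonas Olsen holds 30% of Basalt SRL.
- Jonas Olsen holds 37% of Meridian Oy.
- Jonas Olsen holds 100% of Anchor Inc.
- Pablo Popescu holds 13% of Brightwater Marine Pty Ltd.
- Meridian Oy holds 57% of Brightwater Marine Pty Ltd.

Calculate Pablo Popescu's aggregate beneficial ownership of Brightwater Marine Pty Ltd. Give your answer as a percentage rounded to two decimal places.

28.96%

Pablo reaches Brightwater along 2 paths.
Direct stake: 13% = 13%.
Via Meridian: 28% × 57% = 15.96%.
Total: 13% + 15.96% = 28.96%.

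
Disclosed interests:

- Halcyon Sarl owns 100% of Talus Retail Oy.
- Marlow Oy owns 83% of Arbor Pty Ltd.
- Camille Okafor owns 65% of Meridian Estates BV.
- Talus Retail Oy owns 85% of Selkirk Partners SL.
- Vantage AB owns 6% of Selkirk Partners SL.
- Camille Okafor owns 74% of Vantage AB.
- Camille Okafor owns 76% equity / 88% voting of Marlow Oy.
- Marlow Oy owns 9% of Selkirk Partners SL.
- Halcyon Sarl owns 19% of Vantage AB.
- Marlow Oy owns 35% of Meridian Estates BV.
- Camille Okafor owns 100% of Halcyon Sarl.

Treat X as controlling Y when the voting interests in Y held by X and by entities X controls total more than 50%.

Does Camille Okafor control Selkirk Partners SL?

Yes

Camille holds 100% of Halcyon, so Camille controls Halcyon.
Halcyon holds 100% of Talus, so Camille controls Talus.
Camille and Halcyon together hold 74% + 19% = 93% of Vantage, so Camille controls Vantage.
Camille holds 88% of Marlow, so Camille controls Marlow.
Vantage and Talus and Marlow together hold 6% + 85% + 9% = 100% of Selkirk, so Camille controls Selkirk.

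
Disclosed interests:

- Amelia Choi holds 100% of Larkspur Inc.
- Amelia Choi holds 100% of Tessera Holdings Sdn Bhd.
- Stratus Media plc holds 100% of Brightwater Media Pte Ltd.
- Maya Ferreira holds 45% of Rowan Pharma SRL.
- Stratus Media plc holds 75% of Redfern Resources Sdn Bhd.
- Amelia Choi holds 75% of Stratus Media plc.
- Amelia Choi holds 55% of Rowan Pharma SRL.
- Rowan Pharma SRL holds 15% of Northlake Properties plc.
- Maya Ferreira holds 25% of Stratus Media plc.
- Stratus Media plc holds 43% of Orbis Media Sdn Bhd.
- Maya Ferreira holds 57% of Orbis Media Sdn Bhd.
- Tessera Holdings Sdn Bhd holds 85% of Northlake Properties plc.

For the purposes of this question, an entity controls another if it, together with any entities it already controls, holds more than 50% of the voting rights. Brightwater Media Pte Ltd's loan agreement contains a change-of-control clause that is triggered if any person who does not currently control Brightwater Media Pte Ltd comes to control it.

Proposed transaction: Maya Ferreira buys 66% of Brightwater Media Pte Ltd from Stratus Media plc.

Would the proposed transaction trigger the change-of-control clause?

The purchase adds only to Maya's holdings (Stratus's stake shrinks), so Maya is the only person who could newly come to control Brightwater.
Maya holds 57% of Orbis, so Maya controls Orbis.
Neither Maya nor any entity Maya controls holds any voting interest in Brightwater.
So before the transaction, Maya does not control Brightwater.
After the purchase, Maya holds 66% of Brightwater directly, and Stratus's stake falls to 34%.
Maya holds 66% of Brightwater, so Maya controls Brightwater.
Maya did not control Brightwater before and does after, so the clause is triggered.

Yes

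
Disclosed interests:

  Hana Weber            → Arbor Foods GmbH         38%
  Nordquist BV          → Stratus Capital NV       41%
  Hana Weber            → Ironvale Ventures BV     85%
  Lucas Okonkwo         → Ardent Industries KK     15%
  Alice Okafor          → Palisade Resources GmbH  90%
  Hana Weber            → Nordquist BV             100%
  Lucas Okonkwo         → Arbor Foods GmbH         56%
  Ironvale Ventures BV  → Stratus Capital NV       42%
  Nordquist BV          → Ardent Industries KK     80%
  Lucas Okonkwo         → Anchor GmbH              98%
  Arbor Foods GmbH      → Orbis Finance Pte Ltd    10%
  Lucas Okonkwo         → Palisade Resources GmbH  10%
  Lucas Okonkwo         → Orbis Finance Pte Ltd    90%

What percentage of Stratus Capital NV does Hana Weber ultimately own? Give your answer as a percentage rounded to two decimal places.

Hana reaches Stratus along 2 paths.
Via Nordquist: 100% × 41% = 41%.
Via Ironvale: 85% × 42% = 35.7%.
Total: 41% + 35.7% = 76.7%.
Rounded: 76.70%.

76.70%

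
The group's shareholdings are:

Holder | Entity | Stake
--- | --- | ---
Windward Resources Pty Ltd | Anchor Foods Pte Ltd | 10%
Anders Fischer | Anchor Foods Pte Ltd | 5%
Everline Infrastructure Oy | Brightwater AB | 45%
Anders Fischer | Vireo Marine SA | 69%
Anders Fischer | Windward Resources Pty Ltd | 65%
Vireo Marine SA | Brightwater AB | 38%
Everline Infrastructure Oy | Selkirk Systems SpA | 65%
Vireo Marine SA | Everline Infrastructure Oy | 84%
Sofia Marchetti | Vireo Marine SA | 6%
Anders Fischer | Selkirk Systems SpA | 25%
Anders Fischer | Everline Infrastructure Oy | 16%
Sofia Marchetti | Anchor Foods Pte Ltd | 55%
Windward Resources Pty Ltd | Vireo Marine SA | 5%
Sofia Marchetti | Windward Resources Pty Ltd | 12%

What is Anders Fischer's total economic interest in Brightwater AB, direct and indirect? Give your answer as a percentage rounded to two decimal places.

Anders reaches Brightwater along 5 paths.
Via Everline: 16% × 45% = 7.2%.
Via Vireo → Everline: 69% × 84% × 45% = 26.082%.
Via Windward → Vireo → Everline: 65% × 5% × 84% × 45% = 1.2285%.
Via Vireo: 69% × 38% = 26.22%.
Via Windward → Vireo: 65% × 5% × 38% = 1.235%.
Total: 7.2% + 26.082% + 1.2285% + 26.22% + 1.235% = 61.9655%.
Rounded: 61.97%.

61.97%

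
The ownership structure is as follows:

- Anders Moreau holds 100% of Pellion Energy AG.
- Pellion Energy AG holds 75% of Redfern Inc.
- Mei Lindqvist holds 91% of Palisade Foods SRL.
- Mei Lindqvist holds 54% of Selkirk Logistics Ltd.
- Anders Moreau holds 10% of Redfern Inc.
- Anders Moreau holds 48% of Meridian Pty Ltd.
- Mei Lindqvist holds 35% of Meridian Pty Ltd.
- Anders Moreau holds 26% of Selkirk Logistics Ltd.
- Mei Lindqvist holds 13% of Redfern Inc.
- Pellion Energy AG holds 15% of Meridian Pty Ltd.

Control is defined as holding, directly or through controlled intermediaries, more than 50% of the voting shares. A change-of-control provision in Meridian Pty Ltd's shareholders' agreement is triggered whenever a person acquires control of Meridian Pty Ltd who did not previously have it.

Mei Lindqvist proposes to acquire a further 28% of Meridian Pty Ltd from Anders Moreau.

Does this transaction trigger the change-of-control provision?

The purchase adds only to Mei's holdings (Anders's stake shrinks), so Mei is the only person who could newly come to control Meridian.
Mei holds 54% of Selkirk, so Mei controls Selkirk.
Mei holds 91% of Palisade, so Mei controls Palisade.
In Meridian, Mei's side holds only 35%, not > 50%.
So before the transaction, Mei does not control Meridian.
After the purchase, Mei's direct stake in Meridian rises to 35% + 28% = 63%, and Anders's stake falls to 20%.
Mei holds 63% of Meridian, so Mei controls Meridian.
Mei did not control Meridian before and does after, so the clause is triggered.

Yes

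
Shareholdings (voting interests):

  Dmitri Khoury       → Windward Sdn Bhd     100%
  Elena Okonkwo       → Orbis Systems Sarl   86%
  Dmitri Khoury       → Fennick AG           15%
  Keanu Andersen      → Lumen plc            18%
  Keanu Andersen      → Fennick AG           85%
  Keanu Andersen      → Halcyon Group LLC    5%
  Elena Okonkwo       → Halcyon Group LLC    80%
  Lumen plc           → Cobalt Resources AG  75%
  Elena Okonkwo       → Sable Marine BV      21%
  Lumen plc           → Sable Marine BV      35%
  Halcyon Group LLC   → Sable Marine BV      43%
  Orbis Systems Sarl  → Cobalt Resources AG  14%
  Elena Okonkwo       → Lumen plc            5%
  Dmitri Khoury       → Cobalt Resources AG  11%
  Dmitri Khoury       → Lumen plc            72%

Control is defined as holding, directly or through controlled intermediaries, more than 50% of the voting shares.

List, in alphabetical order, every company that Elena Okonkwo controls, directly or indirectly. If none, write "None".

Halcyon Group LLC, Orbis Systems Sarl, Sable Marine BV

Elena holds 86% of Orbis, so Elena controls Orbis.
Elena holds 80% of Halcyon, so Elena controls Halcyon.
Elena and Halcyon together hold 21% + 43% = 64% of Sable, so Elena controls Sable.
No other company's threshold is met.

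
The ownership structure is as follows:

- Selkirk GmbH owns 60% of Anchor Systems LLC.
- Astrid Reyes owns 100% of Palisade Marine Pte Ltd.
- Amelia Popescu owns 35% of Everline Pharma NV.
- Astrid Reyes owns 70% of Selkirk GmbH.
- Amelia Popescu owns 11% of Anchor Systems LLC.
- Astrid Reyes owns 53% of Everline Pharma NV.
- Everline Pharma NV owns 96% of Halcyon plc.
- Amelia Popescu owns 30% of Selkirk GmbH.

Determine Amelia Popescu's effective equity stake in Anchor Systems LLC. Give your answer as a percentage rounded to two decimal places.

Amelia reaches Anchor along 2 paths.
Direct stake: 11% = 11%.
Via Selkirk: 30% × 60% = 18%.
Total: 11% + 18% = 29%.
Rounded: 29.00%.

29.00%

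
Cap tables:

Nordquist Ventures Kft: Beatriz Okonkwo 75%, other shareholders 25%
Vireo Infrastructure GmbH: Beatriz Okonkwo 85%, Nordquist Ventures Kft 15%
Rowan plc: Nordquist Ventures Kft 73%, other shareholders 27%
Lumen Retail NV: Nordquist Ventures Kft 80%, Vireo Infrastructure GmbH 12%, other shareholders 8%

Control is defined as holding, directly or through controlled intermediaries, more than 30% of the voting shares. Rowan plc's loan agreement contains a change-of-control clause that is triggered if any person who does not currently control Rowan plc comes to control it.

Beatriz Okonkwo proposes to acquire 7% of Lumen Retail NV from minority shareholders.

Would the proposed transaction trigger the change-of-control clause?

No

The purchase changes only Beatriz's holdings, so Beatriz is the only person who could newly come to control Rowan.
Beatriz holds 75% of Nordquist, so Beatriz controls Nordquist.
Nordquist holds 73% of Rowan, so Beatriz controls Rowan.
So Beatriz already controls Rowan before the transaction.
After the purchase, Beatriz holds 7% of Lumen directly.
Beatriz controlled Rowan already, so this is not a new person acquiring control; every other person's position is unchanged or reduced.
No new person acquires control, so the clause is not triggered.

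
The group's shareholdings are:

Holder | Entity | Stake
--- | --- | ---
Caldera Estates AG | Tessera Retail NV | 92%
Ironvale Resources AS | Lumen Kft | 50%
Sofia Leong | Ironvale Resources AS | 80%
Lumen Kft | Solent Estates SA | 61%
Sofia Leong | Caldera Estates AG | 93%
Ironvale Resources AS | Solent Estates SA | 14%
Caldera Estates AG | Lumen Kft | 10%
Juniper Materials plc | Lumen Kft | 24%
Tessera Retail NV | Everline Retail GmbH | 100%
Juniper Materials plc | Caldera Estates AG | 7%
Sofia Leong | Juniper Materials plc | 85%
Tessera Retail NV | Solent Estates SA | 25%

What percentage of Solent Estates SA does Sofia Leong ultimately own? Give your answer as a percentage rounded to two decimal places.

76.84%

Sofia reaches Solent along 7 paths.
Via Ironvale: 80% × 14% = 11.2%.
Via Ironvale → Lumen: 80% × 50% × 61% = 24.4%.
Via Juniper → Lumen: 85% × 24% × 61% = 12.444%.
Via Caldera → Lumen: 93% × 10% × 61% = 5.673%.
Via Juniper → Caldera → Lumen: 85% × 7% × 10% × 61% = 0.36295%.
Via Caldera → Tessera: 93% × 92% × 25% = 21.39%.
Via Juniper → Caldera → Tessera: 85% × 7% × 92% × 25% = 1.3685%.
Total: 11.2% + 24.4% + 12.444% + 5.673% + 0.36295% + 21.39% + 1.3685% = 76.83845%.
Rounded: 76.84%.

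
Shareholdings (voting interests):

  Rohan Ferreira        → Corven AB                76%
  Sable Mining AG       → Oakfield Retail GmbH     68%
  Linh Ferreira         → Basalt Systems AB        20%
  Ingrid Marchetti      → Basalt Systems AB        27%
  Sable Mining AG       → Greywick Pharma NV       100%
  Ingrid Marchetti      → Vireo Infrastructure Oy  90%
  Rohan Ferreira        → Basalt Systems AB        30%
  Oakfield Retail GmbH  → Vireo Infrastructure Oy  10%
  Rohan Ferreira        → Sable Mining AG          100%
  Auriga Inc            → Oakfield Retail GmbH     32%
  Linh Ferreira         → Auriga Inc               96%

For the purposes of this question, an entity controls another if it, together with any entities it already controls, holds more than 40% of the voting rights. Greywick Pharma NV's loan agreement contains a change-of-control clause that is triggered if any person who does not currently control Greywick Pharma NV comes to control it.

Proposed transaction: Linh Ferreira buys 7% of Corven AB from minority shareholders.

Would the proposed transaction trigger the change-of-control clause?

No

The purchase changes only Linh's holdings, so Linh is the only person who could newly come to control Greywick.
Linh holds 96% of Auriga, so Linh controls Auriga.
Neither Linh nor any entity Linh controls holds any voting interest in Greywick.
So before the transaction, Linh does not control Greywick.
After the purchase, Linh holds 7% of Corven directly.
Linh's side now holds 7% of Corven, not > 40%, so Linh still does not control Corven.
After the transaction, neither Linh nor any entity Linh controls holds a voting interest in Greywick, so Linh still does not control it.
No new person acquires control, so the clause is not triggered.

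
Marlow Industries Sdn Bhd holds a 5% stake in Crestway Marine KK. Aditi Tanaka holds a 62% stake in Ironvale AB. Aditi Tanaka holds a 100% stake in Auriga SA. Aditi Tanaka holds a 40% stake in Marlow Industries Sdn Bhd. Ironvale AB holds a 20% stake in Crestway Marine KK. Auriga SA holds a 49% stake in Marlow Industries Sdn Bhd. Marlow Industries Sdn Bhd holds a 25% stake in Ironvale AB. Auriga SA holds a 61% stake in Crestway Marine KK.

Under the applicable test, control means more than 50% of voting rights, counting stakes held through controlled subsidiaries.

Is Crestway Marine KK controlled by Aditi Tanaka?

Yes

Aditi holds 100% of Auriga, so Aditi controls Auriga.
Aditi and Auriga together hold 40% + 49% = 89% of Marlow, so Aditi controls Marlow.
Aditi and Marlow together hold 62% + 25% = 87% of Ironvale, so Aditi controls Ironvale.
Ironvale and Auriga and Marlow together hold 20% + 61% + 5% = 86% of Crestway, so Aditi controls Crestway.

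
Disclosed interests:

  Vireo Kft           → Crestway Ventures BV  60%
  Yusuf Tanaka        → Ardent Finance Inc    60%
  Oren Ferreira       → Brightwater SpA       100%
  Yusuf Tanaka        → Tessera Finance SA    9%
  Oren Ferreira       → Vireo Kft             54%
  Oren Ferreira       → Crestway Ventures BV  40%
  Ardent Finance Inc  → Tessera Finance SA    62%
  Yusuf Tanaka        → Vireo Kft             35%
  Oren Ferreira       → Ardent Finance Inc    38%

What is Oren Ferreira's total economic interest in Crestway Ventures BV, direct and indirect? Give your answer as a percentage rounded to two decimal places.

72.40%

Oren reaches Crestway along 2 paths.
Via Vireo: 54% × 60% = 32.4%.
Direct stake: 40% = 40%.
Total: 32.4% + 40% = 72.4%.
Rounded: 72.40%.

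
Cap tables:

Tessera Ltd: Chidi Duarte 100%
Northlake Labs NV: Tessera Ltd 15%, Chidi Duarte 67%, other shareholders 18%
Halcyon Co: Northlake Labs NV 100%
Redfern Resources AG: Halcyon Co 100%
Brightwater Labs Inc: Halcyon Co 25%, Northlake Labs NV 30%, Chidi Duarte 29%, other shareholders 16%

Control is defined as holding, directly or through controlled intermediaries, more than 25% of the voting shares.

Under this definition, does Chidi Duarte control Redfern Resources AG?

Chidi holds 100% of Tessera, so Chidi controls Tessera.
Tessera and Chidi together hold 15% + 67% = 82% of Northlake, so Chidi controls Northlake.
Northlake holds 100% of Halcyon, so Chidi controls Halcyon.
Halcyon holds 100% of Redfern, so Chidi controls Redfern.

Yes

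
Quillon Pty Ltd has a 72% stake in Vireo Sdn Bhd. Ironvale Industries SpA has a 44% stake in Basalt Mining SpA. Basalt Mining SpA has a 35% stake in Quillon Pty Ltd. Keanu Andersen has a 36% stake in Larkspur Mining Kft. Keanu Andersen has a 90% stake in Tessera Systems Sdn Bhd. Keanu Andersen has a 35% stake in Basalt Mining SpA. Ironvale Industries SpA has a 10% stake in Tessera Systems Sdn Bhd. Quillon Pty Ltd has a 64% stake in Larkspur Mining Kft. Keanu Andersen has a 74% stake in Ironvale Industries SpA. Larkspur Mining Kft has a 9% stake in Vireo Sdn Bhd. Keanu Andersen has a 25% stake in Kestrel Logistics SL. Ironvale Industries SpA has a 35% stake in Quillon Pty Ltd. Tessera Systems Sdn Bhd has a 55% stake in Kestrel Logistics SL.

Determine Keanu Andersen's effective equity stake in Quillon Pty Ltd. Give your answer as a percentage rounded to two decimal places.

49.55%

Keanu reaches Quillon along 3 paths.
Via Ironvale: 74% × 35% = 25.9%.
Via Ironvale → Basalt: 74% × 44% × 35% = 11.396%.
Via Basalt: 35% × 35% = 12.25%.
Total: 25.9% + 11.396% + 12.25% = 49.546%.
Rounded: 49.55%.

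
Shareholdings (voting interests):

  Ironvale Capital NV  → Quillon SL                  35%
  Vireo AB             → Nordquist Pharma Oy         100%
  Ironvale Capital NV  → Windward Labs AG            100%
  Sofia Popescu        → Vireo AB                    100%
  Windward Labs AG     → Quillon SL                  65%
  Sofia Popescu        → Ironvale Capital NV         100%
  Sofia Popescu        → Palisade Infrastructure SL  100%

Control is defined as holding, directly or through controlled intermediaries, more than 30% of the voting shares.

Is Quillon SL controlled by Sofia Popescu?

Yes

Sofia holds 100% of Ironvale, so Sofia controls Ironvale.
Ironvale holds 100% of Windward, so Sofia controls Windward.
Ironvale and Windward together hold 35% + 65% = 100% of Quillon, so Sofia controls Quillon.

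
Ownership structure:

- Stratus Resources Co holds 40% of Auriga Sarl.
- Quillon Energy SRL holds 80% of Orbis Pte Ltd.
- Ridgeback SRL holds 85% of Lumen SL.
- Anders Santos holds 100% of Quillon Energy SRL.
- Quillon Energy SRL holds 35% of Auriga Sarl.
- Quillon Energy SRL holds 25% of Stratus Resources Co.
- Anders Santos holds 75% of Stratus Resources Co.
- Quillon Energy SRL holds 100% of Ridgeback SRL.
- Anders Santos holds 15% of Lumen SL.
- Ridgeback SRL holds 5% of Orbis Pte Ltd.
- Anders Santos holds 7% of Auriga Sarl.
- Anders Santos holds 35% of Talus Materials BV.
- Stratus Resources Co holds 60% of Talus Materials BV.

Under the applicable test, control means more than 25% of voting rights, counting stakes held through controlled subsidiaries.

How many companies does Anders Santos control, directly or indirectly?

7

Anders holds 100% of Quillon, so Anders controls Quillon.
Anders and Quillon together hold 75% + 25% = 100% of Stratus, so Anders controls Stratus.
Quillon holds 100% of Ridgeback, so Anders controls Ridgeback.
Ridgeback and Anders together hold 85% + 15% = 100% of Lumen, so Anders controls Lumen.
Quillon and Stratus and Anders together hold 35% + 40% + 7% = 82% of Auriga, so Anders controls Auriga.
Anders and Stratus together hold 35% + 60% = 95% of Talus, so Anders controls Talus.
Quillon and Ridgeback together hold 80% + 5% = 85% of Orbis, so Anders controls Orbis.
Anders controls 7 companies.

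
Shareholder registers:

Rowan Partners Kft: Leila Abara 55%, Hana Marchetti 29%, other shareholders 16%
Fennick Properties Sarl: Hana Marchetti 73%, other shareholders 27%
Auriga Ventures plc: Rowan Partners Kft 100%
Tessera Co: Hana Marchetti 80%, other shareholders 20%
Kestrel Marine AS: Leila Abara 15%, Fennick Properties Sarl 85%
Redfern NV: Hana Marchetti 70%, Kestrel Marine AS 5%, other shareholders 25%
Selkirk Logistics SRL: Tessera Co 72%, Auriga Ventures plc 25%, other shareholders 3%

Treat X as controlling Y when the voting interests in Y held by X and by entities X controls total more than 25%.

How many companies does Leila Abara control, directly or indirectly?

2

Leila holds 55% of Rowan, so Leila controls Rowan.
Rowan holds 100% of Auriga, so Leila controls Auriga.
No other company's threshold is met.
Leila controls 2 companies.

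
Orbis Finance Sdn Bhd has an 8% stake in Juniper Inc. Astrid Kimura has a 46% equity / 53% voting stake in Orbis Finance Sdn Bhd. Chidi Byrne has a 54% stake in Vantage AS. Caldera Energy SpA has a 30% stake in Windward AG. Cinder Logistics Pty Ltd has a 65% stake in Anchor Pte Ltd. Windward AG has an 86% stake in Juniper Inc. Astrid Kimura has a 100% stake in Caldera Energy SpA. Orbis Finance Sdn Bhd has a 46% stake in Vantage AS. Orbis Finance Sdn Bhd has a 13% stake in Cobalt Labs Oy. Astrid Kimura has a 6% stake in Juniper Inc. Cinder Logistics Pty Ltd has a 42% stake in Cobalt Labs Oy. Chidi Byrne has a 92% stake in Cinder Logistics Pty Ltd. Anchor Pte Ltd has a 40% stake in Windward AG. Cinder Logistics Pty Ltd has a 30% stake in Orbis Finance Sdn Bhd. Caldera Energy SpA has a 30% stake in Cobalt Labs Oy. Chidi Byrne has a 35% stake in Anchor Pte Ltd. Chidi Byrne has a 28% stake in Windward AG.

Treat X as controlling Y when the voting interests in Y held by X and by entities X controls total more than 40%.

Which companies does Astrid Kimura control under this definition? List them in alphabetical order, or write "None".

Astrid holds 100% of Caldera, so Astrid controls Caldera.
Astrid holds 53% of Orbis, so Astrid controls Orbis.
Caldera and Orbis together hold 30% + 13% = 43% of Cobalt, so Astrid controls Cobalt.
Orbis holds 46% of Vantage, so Astrid controls Vantage.
No other company's threshold is met.

Caldera Energy SpA, Cobalt Labs Oy, Orbis Finance Sdn Bhd, Vantage AS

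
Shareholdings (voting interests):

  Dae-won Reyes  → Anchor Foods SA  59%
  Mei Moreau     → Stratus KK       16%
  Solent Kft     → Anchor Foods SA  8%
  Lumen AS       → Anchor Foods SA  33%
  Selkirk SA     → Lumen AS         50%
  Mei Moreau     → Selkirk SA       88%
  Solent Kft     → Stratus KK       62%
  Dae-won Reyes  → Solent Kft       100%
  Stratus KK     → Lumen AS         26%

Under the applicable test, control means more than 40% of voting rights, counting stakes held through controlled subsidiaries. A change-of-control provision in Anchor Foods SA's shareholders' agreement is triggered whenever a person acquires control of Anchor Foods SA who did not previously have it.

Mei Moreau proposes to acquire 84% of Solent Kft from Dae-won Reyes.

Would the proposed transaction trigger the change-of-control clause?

The purchase adds only to Mei's holdings (Dae-won's stake shrinks), so Mei is the only person who could newly come to control Anchor.
Mei holds 88% of Selkirk, so Mei controls Selkirk.
Selkirk holds 50% of Lumen, so Mei controls Lumen.
In Anchor, Mei's side holds only 33%, not > 40%.
So before the transaction, Mei does not control Anchor.
After the purchase, Mei holds 84% of Solent directly, and Dae-won's stake falls to 16%.
Mei holds 84% of Solent, so Mei controls Solent.
Mei and Solent together hold 16% + 62% = 78% of Stratus, so Mei controls Stratus.
Selkirk and Stratus together hold 50% + 26% = 76% of Lumen, so Mei controls Lumen.
Lumen and Solent together hold 33% + 8% = 41% of Anchor, so Mei controls Anchor.
Mei did not control Anchor before and does after, so the clause is triggered.

Yes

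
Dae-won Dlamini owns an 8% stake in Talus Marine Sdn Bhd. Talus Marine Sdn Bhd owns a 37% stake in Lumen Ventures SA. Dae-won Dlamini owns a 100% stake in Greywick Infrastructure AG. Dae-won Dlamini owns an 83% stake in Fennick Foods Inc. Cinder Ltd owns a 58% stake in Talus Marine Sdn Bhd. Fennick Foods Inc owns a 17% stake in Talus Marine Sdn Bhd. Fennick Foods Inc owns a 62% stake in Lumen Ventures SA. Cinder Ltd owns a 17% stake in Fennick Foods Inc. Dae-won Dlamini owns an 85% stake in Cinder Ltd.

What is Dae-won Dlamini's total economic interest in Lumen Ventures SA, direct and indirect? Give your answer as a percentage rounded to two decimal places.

87.75%

Dae-won reaches Lumen along 6 paths.
Via Cinder → Fennick: 85% × 17% × 62% = 8.959%.
Via Fennick: 83% × 62% = 51.46%.
Via Cinder → Fennick → Talus: 85% × 17% × 17% × 37% = 0.908905%.
Via Fennick → Talus: 83% × 17% × 37% = 5.2207%.
Via Cinder → Talus: 85% × 58% × 37% = 18.241%.
Via Talus: 8% × 37% = 2.96%.
Total: 8.959% + 51.46% + 0.908905% + 5.2207% + 18.241% + 2.96% = 87.749605%.
Rounded: 87.75%.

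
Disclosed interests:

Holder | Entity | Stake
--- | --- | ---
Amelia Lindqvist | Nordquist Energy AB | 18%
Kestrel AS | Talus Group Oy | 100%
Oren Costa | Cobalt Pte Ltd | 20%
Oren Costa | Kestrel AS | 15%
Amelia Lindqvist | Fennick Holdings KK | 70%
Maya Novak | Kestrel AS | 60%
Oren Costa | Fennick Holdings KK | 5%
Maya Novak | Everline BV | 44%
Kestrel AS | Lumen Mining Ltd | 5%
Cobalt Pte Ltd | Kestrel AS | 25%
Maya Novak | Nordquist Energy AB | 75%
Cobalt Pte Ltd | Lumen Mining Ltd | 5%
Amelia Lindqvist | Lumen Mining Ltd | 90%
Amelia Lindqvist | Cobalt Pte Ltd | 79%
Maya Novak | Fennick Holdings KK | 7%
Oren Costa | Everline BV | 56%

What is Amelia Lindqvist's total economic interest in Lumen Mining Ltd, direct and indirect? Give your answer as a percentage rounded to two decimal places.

94.94%

Amelia reaches Lumen along 3 paths.
Via Cobalt: 79% × 5% = 3.95%.
Direct stake: 90% = 90%.
Via Cobalt → Kestrel: 79% × 25% × 5% = 0.9875%.
Total: 3.95% + 90% + 0.9875% = 94.9375%.
Rounded: 94.94%.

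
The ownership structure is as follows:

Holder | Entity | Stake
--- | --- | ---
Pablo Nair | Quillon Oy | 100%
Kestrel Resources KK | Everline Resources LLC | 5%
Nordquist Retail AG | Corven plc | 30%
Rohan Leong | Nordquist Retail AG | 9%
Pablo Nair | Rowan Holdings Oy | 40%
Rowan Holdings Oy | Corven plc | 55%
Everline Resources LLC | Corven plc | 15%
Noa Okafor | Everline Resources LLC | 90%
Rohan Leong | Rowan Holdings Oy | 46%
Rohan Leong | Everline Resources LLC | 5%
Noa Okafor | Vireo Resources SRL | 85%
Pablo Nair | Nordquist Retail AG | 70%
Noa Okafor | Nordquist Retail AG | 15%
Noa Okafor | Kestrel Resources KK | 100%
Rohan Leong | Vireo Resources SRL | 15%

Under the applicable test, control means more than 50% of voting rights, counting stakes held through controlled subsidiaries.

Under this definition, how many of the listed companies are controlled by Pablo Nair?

2

Pablo holds 70% of Nordquist, so Pablo controls Nordquist.
Pablo holds 100% of Quillon, so Pablo controls Quillon.
No other company's threshold is met.
Pablo controls 2 companies.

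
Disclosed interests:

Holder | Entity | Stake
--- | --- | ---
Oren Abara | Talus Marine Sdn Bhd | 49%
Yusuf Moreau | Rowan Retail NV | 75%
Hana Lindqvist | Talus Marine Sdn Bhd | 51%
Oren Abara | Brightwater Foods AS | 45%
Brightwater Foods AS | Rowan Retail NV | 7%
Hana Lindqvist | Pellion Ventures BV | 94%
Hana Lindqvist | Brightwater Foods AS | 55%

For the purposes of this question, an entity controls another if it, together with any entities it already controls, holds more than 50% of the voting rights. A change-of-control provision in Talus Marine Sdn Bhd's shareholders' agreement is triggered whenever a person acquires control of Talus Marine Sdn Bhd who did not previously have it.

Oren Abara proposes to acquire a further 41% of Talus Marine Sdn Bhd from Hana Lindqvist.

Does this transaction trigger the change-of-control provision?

The purchase adds only to Oren's holdings (Hana's stake shrinks), so Oren is the only person who could newly come to control Talus.
Oren's largest direct stake is 49% in Talus, which does not meet the threshold, so Oren controls no company.
In Talus, Oren's side holds only 49%, not > 50%.
So before the transaction, Oren does not control Talus.
After the purchase, Oren's direct stake in Talus rises to 49% + 41% = 90%, and Hana's stake falls to 10%.
Oren holds 90% of Talus, so Oren controls Talus.
Oren did not control Talus before and does after, so the clause is triggered.

Yes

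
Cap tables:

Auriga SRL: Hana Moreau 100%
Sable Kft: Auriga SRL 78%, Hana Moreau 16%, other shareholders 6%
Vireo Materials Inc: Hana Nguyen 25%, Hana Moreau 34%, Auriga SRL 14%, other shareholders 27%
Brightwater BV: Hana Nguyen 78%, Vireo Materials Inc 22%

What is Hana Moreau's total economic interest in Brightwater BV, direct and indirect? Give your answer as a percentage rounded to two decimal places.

10.56%

Hana Moreau reaches Brightwater along 2 paths.
Via Vireo: 34% × 22% = 7.48%.
Via Auriga → Vireo: 100% × 14% × 22% = 3.08%.
Total: 7.48% + 3.08% = 10.56%.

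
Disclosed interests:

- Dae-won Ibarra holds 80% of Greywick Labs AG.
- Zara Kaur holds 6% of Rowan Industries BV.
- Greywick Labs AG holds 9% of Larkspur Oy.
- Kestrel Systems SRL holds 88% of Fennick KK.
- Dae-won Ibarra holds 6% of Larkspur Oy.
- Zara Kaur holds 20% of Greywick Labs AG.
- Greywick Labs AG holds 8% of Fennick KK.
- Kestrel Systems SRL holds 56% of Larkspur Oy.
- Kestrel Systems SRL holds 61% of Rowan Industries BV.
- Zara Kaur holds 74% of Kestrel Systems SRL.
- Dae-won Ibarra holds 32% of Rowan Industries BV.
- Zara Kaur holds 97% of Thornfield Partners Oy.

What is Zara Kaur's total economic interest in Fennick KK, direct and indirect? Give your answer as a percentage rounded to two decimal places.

Zara reaches Fennick along 2 paths.
Via Greywick: 20% × 8% = 1.6%.
Via Kestrel: 74% × 88% = 65.12%.
Total: 1.6% + 65.12% = 66.72%.

66.72%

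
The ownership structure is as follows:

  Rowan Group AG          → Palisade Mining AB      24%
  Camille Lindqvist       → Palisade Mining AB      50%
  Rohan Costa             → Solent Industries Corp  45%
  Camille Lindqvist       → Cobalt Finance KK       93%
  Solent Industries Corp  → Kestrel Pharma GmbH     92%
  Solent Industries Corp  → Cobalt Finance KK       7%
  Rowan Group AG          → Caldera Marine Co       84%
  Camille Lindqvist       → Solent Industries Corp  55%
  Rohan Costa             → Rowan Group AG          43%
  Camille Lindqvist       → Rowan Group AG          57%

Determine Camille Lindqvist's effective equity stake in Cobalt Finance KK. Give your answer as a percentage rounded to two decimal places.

Camille reaches Cobalt along 2 paths.
Direct stake: 93% = 93%.
Via Solent: 55% × 7% = 3.85%.
Total: 93% + 3.85% = 96.85%.

96.85%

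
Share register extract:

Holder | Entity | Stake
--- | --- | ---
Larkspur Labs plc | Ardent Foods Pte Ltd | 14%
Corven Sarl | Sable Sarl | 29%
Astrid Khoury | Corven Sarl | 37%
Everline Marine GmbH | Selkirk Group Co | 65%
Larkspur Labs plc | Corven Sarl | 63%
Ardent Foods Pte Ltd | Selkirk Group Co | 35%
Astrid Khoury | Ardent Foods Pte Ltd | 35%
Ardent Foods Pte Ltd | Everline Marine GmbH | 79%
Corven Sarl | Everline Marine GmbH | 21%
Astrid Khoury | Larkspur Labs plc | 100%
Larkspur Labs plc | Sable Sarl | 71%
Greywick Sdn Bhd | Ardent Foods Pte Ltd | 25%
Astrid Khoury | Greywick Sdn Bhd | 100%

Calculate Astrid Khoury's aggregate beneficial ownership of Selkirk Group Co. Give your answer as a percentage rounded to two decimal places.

Astrid reaches Selkirk along 8 paths.
Via Larkspur → Ardent → Everline: 100% × 14% × 79% × 65% = 7.189%.
Via Ardent → Everline: 35% × 79% × 65% = 17.9725%.
Via Greywick → Ardent → Everline: 100% × 25% × 79% × 65% = 12.8375%.
Via Corven → Everline: 37% × 21% × 65% = 5.0505%.
Via Larkspur → Corven → Everline: 100% × 63% × 21% × 65% = 8.5995%.
Via Larkspur → Ardent: 100% × 14% × 35% = 4.9%.
Via Ardent: 35% × 35% = 12.25%.
Via Greywick → Ardent: 100% × 25% × 35% = 8.75%.
Total: 7.189% + 17.9725% + 12.8375% + 5.0505% + 8.5995% + 4.9% + 12.25% + 8.75% = 77.549%.
Rounded: 77.55%.

77.55%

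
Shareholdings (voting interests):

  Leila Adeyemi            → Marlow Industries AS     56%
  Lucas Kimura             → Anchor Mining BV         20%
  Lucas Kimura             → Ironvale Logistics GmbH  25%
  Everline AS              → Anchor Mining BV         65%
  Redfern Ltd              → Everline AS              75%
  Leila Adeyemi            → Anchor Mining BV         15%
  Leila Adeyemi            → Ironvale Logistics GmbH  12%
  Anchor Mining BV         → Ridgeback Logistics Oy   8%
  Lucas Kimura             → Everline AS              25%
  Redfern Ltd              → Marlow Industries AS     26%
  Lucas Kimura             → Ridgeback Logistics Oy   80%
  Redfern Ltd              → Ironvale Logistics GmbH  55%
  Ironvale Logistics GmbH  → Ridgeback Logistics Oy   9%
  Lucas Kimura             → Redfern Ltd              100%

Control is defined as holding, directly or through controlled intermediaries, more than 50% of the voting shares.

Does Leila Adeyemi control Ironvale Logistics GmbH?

Leila holds 56% of Marlow, so Leila controls Marlow.
In Ironvale, Leila's side holds only 12%, not > 50%.
So Leila does not control Ironvale.

No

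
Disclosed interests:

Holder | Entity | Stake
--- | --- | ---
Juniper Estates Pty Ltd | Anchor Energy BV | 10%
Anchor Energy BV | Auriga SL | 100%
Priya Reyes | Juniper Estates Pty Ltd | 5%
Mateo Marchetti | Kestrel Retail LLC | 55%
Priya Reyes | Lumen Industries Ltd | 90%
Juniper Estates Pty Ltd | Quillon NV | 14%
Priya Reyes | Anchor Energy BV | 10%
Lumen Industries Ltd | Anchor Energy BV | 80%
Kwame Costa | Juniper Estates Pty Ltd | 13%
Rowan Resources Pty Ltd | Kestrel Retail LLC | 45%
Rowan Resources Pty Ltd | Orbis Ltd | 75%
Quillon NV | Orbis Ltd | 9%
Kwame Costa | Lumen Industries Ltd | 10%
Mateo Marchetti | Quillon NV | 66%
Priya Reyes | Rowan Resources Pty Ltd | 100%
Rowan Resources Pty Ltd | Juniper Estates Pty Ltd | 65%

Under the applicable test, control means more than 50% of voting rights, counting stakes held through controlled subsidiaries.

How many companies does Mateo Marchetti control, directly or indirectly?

2

Mateo holds 55% of Kestrel, so Mateo controls Kestrel.
Mateo holds 66% of Quillon, so Mateo controls Quillon.
No other company's threshold is met.
Mateo controls 2 companies.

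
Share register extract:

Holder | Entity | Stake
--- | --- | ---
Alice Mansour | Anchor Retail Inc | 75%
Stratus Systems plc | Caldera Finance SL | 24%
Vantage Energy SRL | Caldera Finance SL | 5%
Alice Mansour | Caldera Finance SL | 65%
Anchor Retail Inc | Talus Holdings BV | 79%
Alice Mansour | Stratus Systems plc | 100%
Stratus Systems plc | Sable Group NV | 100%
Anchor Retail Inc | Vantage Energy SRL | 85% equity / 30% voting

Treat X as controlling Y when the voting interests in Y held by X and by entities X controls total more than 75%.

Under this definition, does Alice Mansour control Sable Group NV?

Yes

Alice holds 100% of Stratus, so Alice controls Stratus.
Stratus holds 100% of Sable, so Alice controls Sable.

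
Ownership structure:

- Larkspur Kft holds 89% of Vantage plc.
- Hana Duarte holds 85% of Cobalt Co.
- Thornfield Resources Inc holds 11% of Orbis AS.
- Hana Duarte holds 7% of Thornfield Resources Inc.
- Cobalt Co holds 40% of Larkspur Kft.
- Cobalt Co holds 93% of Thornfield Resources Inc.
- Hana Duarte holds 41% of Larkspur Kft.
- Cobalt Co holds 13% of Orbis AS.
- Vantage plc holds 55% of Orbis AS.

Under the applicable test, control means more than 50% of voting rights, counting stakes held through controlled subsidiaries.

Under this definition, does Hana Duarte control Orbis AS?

Hana holds 85% of Cobalt, so Hana controls Cobalt.
Hana and Cobalt together hold 7% + 93% = 100% of Thornfield, so Hana controls Thornfield.
Cobalt and Hana together hold 40% + 41% = 81% of Larkspur, so Hana controls Larkspur.
Larkspur holds 89% of Vantage, so Hana controls Vantage.
Thornfield and Vantage and Cobalt together hold 11% + 55% + 13% = 79% of Orbis, so Hana controls Orbis.

Yes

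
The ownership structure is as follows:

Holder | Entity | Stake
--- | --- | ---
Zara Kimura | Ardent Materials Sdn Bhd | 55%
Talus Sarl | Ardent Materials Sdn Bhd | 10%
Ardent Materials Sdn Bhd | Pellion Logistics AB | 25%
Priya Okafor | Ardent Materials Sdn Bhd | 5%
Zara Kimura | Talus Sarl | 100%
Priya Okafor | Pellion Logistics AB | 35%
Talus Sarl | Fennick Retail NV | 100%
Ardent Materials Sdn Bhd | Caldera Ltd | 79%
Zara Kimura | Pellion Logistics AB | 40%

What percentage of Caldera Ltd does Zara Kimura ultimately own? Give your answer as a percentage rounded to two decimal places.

Zara reaches Caldera along 2 paths.
Via Ardent: 55% × 79% = 43.45%.
Via Talus → Ardent: 100% × 10% × 79% = 7.9%.
Total: 43.45% + 7.9% = 51.35%.

51.35%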